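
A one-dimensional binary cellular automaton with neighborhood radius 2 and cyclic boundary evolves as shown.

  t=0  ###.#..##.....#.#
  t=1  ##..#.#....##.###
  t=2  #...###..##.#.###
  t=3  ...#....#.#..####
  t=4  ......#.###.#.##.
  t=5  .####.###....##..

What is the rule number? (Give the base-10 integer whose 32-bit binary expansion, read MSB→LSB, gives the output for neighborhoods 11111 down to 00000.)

3235425323

  ##### -> #   bit 31 = 1  t=1,i=16
  ####. -> #   bit 30 = 1  t=0,i=1
  ###.# -> .   bit 29 = 0  t=0,i=2
  ###.. -> .   bit 28 = 0  t=1,i=1
  ##.## -> .   bit 27 = 0  t=1,i=13
  ##.#. -> .   bit 26 = 0  t=0,i=3
  ##..# -> .   bit 25 = 0  t=1,i=2
  ##... -> .   bit 24 = 0  t=0,i=9
  #.### -> #   bit 23 = 1  t=0,i=16
  #.##. -> #   bit 22 = 1  t=4,i=14
  #.#.# -> .   bit 21 = 0  t=2,i=12
  #.#.. -> #   bit 20 = 1  t=0,i=4
  #..## -> #   bit 19 = 1  t=0,i=6
  #..#. -> .   bit 18 = 0  t=1,i=3
  #...# -> .   bit 17 = 0  t=2,i=2
  #.... -> .   bit 16 = 0  t=0,i=10
  .#### -> #   bit 15 = 1  t=0,i=0
  .###. -> .   bit 14 = 0  t=2,i=5
  .##.# -> #   bit 13 = 1  t=1,i=12
  .##.. -> .   bit 12 = 0  t=0,i=8
  .#.## -> #   bit 11 = 1  t=0,i=15
  .#.#. -> #   bit 10 = 1  t=1,i=5
  .#..# -> .   bit 9 = 0  t=0,i=5
  .#... -> .   bit 8 = 0  t=1,i=7
  ..### -> .   bit 7 = 0  t=2,i=4
  ..##. -> .   bit 6 = 0  t=0,i=7
  ..#.# -> #   bit 5 = 1  t=0,i=14
  ..#.. -> .   bit 4 = 0  t=3,i=3
  ...## -> #   bit 3 = 1  t=1,i=10
  ...#. -> .   bit 2 = 0  t=0,i=13
  ....# -> #   bit 1 = 1  t=0,i=12
  ..... -> #   bit 0 = 1  t=0,i=11
  bits 11000000110110001010110000101011 = 3235425323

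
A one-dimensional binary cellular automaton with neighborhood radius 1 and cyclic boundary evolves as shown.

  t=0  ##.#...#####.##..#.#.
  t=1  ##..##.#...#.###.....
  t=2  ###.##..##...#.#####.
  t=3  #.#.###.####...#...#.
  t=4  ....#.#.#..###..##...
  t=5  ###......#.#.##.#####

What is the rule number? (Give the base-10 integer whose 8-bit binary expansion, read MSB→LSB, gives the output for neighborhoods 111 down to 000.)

  nb ###: next=.  (t=0,i=8, bit7=0)
  nb ##.: next=#  (t=0,i=1, bit6=1)
  nb #.#: next=.  (t=0,i=2, bit5=0)
  nb #..: next=#  (t=0,i=4, bit4=1)
  nb .##: next=#  (t=0,i=0, bit3=1)
  nb .#.: next=.  (t=0,i=3, bit2=0)
  nb ..#: next=.  (t=0,i=6, bit1=0)
  nb ...: next=#  (t=0,i=5, bit0=1)
  bits 01011001 = 89

89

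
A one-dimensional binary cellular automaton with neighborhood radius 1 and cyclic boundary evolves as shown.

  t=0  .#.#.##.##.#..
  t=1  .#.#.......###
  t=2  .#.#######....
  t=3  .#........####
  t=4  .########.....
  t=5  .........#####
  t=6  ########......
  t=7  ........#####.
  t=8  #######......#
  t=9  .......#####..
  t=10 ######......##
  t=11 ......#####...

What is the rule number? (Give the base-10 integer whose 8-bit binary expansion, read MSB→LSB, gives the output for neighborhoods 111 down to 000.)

  [7] ### => .  t=1,i=12
  [6] ##. => .  t=0,i=6
  [5] #.# => .  t=0,i=2
  [4] #.. => #  t=0,i=12
  [3] .## => .  t=0,i=5
  [2] .#. => #  t=0,i=1
  [1] ..# => .  t=0,i=0
  [0] ... => #  t=0,i=13
  bits 00010101 = 21

21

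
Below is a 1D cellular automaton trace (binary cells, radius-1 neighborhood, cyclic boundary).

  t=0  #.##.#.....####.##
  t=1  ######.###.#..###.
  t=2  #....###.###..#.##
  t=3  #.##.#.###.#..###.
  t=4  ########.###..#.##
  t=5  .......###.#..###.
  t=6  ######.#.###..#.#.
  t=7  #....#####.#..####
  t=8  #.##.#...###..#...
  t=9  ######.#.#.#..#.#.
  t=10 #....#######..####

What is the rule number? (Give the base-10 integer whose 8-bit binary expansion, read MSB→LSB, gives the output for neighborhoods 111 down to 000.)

  ### -> .   bit 7 = 0  t=0,i=12
  ##. -> #   bit 6 = 1  t=0,i=0
  #.# -> #   bit 5 = 1  t=0,i=1
  #.. -> .   bit 4 = 0  t=0,i=6
  .## -> #   bit 3 = 1  t=0,i=2
  .#. -> #   bit 2 = 1  t=0,i=5
  ..# -> .   bit 1 = 0  t=0,i=10
  ... -> #   bit 0 = 1  t=0,i=7
  bits 01101101 = 109

109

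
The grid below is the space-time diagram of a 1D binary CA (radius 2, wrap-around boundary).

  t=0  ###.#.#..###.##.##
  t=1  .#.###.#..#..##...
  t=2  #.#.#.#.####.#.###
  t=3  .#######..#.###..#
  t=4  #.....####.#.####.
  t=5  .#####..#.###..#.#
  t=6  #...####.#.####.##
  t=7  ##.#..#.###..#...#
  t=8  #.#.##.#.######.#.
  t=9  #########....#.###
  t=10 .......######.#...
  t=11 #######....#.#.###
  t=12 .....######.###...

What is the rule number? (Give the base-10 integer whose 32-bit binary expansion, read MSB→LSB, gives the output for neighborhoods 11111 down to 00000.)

  #####|.  b31=0 t=0,i=0
  ####.|#  b30=1 t=0,i=1
  ###.#|.  b29=0 t=0,i=2
  ###..|#  b28=1 t=3,i=7
  ##.##|.  b27=0 t=0,i=12
  ##.#.|#  b26=1 t=0,i=3
  ##..#|#  b25=1 t=3,i=8
  ##...|#  b24=1 t=1,i=15
  #.###|.  b23=0 t=0,i=16
  #.##.|#  b22=1 t=0,i=13
  #.#.#|#  b21=1 t=0,i=4
  #.#..|.  b20=0 t=0,i=6
  #..##|.  b19=0 t=0,i=8
  #..#.|#  b18=1 t=1,i=9
  #...#|.  b17=0 t=6,i=2
  #....|#  b16=1 t=1,i=16
  .####|.  b15=0 t=0,i=17
  .###.|#  b14=1 t=0,i=10
  .##.#|#  b13=1 t=0,i=14
  .##..|.  b12=0 t=1,i=14
  .#.##|#  b11=1 t=1,i=2
  .#.#.|#  b10=1 t=0,i=5
  .#..#|#  b9=1 t=0,i=7
  .#...|#  b8=1 t=4,i=1
  ..###|.  b7=0 t=0,i=9
  ..##.|#  b6=1 t=1,i=13
  ..#.#|.  b5=0 t=1,i=1
  ..#..|#  b4=1 t=1,i=10
  ...##|#  b3=1 t=4,i=5
  ...#.|#  b2=1 t=1,i=0
  ....#|#  b1=1 t=1,i=17
  .....|#  b0=1 t=4,i=3
  bits 01010111011001010110111101011111 = 1466265439

1466265439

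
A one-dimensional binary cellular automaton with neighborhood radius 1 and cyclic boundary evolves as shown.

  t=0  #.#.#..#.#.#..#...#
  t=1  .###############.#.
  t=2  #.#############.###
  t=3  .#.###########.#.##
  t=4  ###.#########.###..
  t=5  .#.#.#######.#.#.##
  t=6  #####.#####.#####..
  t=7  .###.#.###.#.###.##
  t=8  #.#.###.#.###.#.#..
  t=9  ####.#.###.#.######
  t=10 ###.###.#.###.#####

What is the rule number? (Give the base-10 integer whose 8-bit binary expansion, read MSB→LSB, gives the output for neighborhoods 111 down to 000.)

182

  nb ###: next=#  (t=1,i=2, bit7=1)
  nb ##.: next=.  (t=0,i=0, bit6=0)
  nb #.#: next=#  (t=0,i=1, bit5=1)
  nb #..: next=#  (t=0,i=5, bit4=1)
  nb .##: next=.  (t=0,i=18, bit3=0)
  nb .#.: next=#  (t=0,i=2, bit2=1)
  nb ..#: next=#  (t=0,i=6, bit1=1)
  nb ...: next=.  (t=0,i=16, bit0=0)
  bits 10110110 = 182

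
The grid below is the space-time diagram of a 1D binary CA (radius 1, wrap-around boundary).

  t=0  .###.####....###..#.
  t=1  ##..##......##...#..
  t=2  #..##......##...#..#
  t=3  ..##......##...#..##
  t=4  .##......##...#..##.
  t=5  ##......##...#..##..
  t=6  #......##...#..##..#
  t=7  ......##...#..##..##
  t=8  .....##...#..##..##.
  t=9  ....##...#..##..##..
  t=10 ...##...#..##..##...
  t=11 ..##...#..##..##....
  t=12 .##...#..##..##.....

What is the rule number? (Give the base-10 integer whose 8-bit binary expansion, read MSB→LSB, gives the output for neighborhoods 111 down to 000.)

  ###|.  b7=0 t=0,i=2
  ##.|.  b6=0 t=0,i=3
  #.#|#  b5=1 t=0,i=4
  #..|.  b4=0 t=0,i=9
  .##|#  b3=1 t=0,i=1
  .#.|.  b2=0 t=0,i=18
  ..#|#  b1=1 t=0,i=0
  ...|.  b0=0 t=0,i=10
  bits 00101010 = 42

42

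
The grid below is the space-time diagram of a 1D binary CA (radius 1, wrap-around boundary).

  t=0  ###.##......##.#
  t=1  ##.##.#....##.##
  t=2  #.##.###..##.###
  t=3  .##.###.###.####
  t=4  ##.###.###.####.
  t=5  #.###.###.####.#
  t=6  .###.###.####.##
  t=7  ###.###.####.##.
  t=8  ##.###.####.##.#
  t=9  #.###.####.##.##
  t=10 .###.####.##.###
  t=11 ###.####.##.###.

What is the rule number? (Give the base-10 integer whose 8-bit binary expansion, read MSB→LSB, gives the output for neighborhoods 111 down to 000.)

190

  nb ###: next=#  (t=0,i=0, bit7=1)
  nb ##.: next=.  (t=0,i=2, bit6=0)
  nb #.#: next=#  (t=0,i=3, bit5=1)
  nb #..: next=#  (t=0,i=6, bit4=1)
  nb .##: next=#  (t=0,i=4, bit3=1)
  nb .#.: next=#  (t=1,i=6, bit2=1)
  nb ..#: next=#  (t=0,i=11, bit1=1)
  nb ...: next=.  (t=0,i=7, bit0=0)
  bits 10111110 = 190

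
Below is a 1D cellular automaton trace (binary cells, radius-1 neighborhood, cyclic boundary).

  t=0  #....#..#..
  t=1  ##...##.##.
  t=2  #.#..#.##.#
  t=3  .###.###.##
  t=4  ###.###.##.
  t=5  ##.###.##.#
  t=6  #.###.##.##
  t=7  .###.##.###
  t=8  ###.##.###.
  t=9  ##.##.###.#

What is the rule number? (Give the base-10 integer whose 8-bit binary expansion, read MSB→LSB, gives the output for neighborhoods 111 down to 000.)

  ### -> #   bit 7 = 1  t=3,i=2
  ##. -> .   bit 6 = 0  t=1,i=1
  #.# -> #   bit 5 = 1  t=1,i=7
  #.. -> #   bit 4 = 1  t=0,i=1
  .## -> #   bit 3 = 1  t=1,i=0
  .#. -> #   bit 2 = 1  t=0,i=0
  ..# -> .   bit 1 = 0  t=0,i=4
  ... -> .   bit 0 = 0  t=0,i=2
  bits 10111100 = 188

188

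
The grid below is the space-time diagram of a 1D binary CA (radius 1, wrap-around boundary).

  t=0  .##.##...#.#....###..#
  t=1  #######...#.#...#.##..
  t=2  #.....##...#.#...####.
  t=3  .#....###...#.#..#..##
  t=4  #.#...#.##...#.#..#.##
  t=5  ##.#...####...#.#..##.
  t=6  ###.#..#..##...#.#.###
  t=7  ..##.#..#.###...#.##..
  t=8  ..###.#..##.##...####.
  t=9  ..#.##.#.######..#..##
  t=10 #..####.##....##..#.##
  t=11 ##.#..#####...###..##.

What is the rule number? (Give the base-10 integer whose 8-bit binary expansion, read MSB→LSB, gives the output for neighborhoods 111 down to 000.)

  ###|.  b7=0 t=0,i=17
  ##.|#  b6=1 t=0,i=2
  #.#|#  b5=1 t=0,i=0
  #..|#  b4=1 t=0,i=6
  .##|#  b3=1 t=0,i=1
  .#.|.  b2=0 t=0,i=9
  ..#|.  b1=0 t=0,i=8
  ...|.  b0=0 t=0,i=7
  bits 01111000 = 120

120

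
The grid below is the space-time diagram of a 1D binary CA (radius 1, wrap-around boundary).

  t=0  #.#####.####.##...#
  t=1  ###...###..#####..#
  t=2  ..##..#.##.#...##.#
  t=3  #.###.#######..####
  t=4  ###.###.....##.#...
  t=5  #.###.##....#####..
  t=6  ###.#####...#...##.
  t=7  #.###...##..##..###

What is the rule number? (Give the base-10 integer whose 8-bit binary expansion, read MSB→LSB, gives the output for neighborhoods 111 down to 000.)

124

  [7] ### => .  t=0,i=3
  [6] ##. => #  t=0,i=0
  [5] #.# => #  t=0,i=1
  [4] #.. => #  t=0,i=15
  [3] .## => #  t=0,i=2
  [2] .#. => #  t=2,i=6
  [1] ..# => .  t=0,i=17
  [0] ... => .  t=0,i=16
  bits 01111100 = 124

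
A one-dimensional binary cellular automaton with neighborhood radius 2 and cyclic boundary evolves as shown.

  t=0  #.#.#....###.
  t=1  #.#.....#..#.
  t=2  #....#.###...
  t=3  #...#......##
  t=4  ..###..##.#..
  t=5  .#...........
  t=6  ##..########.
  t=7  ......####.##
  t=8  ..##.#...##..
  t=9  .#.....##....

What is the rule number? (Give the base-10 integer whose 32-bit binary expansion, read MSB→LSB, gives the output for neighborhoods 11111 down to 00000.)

2820801053

  ##### -> #   bit 31 = 1  t=6,i=6
  ####. -> .   bit 30 = 0  t=6,i=10
  ###.# -> #   bit 29 = 1  t=0,i=11
  ###.. -> .   bit 28 = 0  t=2,i=9
  ##.## -> #   bit 27 = 1  t=6,i=12
  ##.#. -> .   bit 26 = 0  t=0,i=12
  ##..# -> .   bit 25 = 0  t=4,i=5
  ##... -> .   bit 24 = 0  t=2,i=10
  #.### -> .   bit 23 = 0  t=2,i=7
  #.##. -> .   bit 22 = 0  t=6,i=0
  #.#.# -> #   bit 21 = 1  t=0,i=0
  #.#.. -> .   bit 20 = 0  t=0,i=4
  #..## -> .   bit 19 = 0  t=4,i=6
  #..#. -> .   bit 18 = 0  t=1,i=10
  #...# -> #   bit 17 = 1  t=2,i=11
  #.... -> .   bit 16 = 0  t=0,i=6
  .#### -> .   bit 15 = 0  t=6,i=5
  .###. -> .   bit 14 = 0  t=0,i=10
  .##.# -> .   bit 13 = 0  t=4,i=8
  .##.. -> .   bit 12 = 0  t=6,i=1
  .#.## -> .   bit 11 = 0  t=2,i=6
  .#.#. -> .   bit 10 = 0  t=0,i=1
  .#..# -> #   bit 9 = 1  t=1,i=9
  .#... -> .   bit 8 = 0  t=0,i=5
  ..### -> .   bit 7 = 0  t=0,i=9
  ..##. -> .   bit 6 = 0  t=4,i=7
  ..#.# -> .   bit 5 = 0  t=1,i=11
  ..#.. -> #   bit 4 = 1  t=1,i=8
  ...## -> #   bit 3 = 1  t=0,i=8
  ...#. -> #   bit 2 = 1  t=1,i=7
  ....# -> .   bit 1 = 0  t=0,i=7
  ..... -> #   bit 0 = 1  t=1,i=5
  bits 10101000001000100000001000011101 = 2820801053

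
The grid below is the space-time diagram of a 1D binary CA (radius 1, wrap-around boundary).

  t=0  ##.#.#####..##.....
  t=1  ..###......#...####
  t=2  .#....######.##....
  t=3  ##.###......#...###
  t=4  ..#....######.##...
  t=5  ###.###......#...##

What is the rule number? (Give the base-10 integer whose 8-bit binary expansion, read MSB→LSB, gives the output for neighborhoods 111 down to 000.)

39

  ###|.  b7=0 t=0,i=6
  ##.|.  b6=0 t=0,i=1
  #.#|#  b5=1 t=0,i=2
  #..|.  b4=0 t=0,i=10
  .##|.  b3=0 t=0,i=0
  .#.|#  b2=1 t=0,i=3
  ..#|#  b1=1 t=0,i=11
  ...|#  b0=1 t=0,i=15
  bits 00100111 = 39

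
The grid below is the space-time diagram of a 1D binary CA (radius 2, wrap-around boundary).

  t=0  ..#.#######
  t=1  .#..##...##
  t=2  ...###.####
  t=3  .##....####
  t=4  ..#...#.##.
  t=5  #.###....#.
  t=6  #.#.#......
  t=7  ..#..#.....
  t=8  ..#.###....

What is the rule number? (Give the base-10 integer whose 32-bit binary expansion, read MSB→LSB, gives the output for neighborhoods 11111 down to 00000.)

1353625944

  nb #####: next=.  (t=0,i=6, bit31=0)
  nb ####.: next=#  (t=0,i=9, bit30=1)
  nb ###.#: next=.  (t=2,i=5, bit29=0)
  nb ###..: next=#  (t=0,i=10, bit28=1)
  nb ##.##: next=.  (t=2,i=6, bit27=0)
  nb ##.#.: next=.  (t=1,i=0, bit26=0)
  nb ##..#: next=.  (t=0,i=0, bit25=0)
  nb ##...: next=.  (t=1,i=6, bit24=0)
  nb #.###: next=#  (t=0,i=4, bit23=1)
  nb #.##.: next=.  (t=3,i=1, bit22=0)
  nb #.#.#: next=#  (t=5,i=0, bit21=1)
  nb #.#..: next=.  (t=1,i=1, bit20=0)
  nb #..##: next=#  (t=1,i=3, bit19=1)
  nb #..#.: next=#  (t=0,i=1, bit18=1)
  nb #...#: next=#  (t=1,i=7, bit17=1)
  nb #....: next=.  (t=3,i=4, bit16=0)
  nb .####: next=#  (t=0,i=5, bit15=1)
  nb .###.: next=.  (t=2,i=4, bit14=0)
  nb .##.#: next=#  (t=1,i=10, bit13=1)
  nb .##..: next=#  (t=1,i=5, bit12=1)
  nb .#.##: next=.  (t=0,i=3, bit11=0)
  nb .#.#.: next=.  (t=5,i=10, bit10=0)
  nb .#..#: next=.  (t=1,i=2, bit9=0)
  nb .#...: next=#  (t=4,i=3, bit8=1)
  nb ..###: next=.  (t=2,i=3, bit7=0)
  nb ..##.: next=#  (t=1,i=4, bit6=1)
  nb ..#.#: next=.  (t=0,i=2, bit5=0)
  nb ..#..: next=#  (t=4,i=2, bit4=1)
  nb ...##: next=#  (t=1,i=8, bit3=1)
  nb ...#.: next=.  (t=4,i=1, bit2=0)
  nb ....#: next=.  (t=3,i=5, bit1=0)
  nb .....: next=.  (t=6,i=7, bit0=0)
  bits 01010000101011101011000101011000 = 1353625944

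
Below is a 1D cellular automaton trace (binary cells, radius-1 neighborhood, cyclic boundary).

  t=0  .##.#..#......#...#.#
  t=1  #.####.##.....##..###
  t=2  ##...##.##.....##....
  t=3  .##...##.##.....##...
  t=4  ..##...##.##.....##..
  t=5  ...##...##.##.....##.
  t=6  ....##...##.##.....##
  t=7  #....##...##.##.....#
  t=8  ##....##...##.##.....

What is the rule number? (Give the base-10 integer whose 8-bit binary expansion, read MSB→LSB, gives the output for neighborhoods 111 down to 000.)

116

  ### -> .   bit 7 = 0  t=1,i=3
  ##. -> #   bit 6 = 1  t=0,i=2
  #.# -> #   bit 5 = 1  t=0,i=0
  #.. -> #   bit 4 = 1  t=0,i=5
  .## -> .   bit 3 = 0  t=0,i=1
  .#. -> #   bit 2 = 1  t=0,i=4
  ..# -> .   bit 1 = 0  t=0,i=6
  ... -> .   bit 0 = 0  t=0,i=9
  bits 01110100 = 116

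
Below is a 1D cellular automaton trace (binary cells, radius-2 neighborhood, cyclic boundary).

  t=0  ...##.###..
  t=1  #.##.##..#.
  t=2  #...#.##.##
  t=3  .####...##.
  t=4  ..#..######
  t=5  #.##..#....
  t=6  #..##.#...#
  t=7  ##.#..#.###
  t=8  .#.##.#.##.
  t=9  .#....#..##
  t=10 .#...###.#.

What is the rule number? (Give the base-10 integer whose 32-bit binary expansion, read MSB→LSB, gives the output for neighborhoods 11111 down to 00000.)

  ##### -> .   bit 31 = 0  t=4,i=7
  ####. -> .   bit 30 = 0  t=3,i=3
  ###.# -> #   bit 29 = 1  t=7,i=1
  ###.. -> .   bit 28 = 0  t=0,i=8
  ##.## -> #   bit 27 = 1  t=0,i=5
  ##.#. -> .   bit 26 = 0  t=6,i=5
  ##..# -> #   bit 25 = 1  t=1,i=7
  ##... -> #   bit 24 = 1  t=0,i=9
  #.### -> #   bit 23 = 1  t=0,i=6
  #.##. -> .   bit 22 = 0  t=1,i=2
  #.#.# -> #   bit 21 = 1  t=1,i=0
  #.#.. -> #   bit 20 = 1  t=6,i=6
  #..## -> .   bit 19 = 0  t=3,i=0
  #..#. -> .   bit 18 = 0  t=1,i=8
  #...# -> #   bit 17 = 1  t=2,i=2
  #.... -> .   bit 16 = 0  t=0,i=10
  .#### -> #   bit 15 = 1  t=3,i=2
  .###. -> .   bit 14 = 0  t=0,i=7
  .##.# -> .   bit 13 = 0  t=0,i=4
  .##.. -> #   bit 12 = 1  t=1,i=6
  .#.## -> .   bit 11 = 0  t=1,i=1
  .#.#. -> #   bit 10 = 1  t=1,i=10
  .#..# -> #   bit 9 = 1  t=4,i=3
  .#... -> .   bit 8 = 0  t=5,i=7
  ..### -> .   bit 7 = 0  t=3,i=1
  ..##. -> #   bit 6 = 1  t=0,i=3
  ..#.# -> #   bit 5 = 1  t=1,i=9
  ..#.. -> #   bit 4 = 1  t=4,i=2
  ...## -> #   bit 3 = 1  t=0,i=2
  ...#. -> #   bit 2 = 1  t=2,i=3
  ....# -> .   bit 1 = 0  t=0,i=1
  ..... -> #   bit 0 = 1  t=0,i=0
  bits 00101011101100101001011001111101 = 733124221

733124221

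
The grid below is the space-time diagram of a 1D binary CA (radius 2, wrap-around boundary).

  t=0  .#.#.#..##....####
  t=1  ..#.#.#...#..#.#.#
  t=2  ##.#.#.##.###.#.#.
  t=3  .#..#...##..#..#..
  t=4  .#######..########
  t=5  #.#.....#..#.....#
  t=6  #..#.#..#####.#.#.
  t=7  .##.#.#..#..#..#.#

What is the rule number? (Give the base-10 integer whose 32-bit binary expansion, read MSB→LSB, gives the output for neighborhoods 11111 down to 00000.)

721856281

  ##### -> .   bit 31 = 0  t=4,i=3
  ####. -> .   bit 30 = 0  t=0,i=16
  ###.# -> #   bit 29 = 1  t=0,i=17
  ###.. -> .   bit 28 = 0  t=4,i=7
  ##.## -> #   bit 27 = 1  t=2,i=9
  ##.#. -> .   bit 26 = 0  t=0,i=0
  ##..# -> #   bit 25 = 1  t=3,i=10
  ##... -> #   bit 24 = 1  t=0,i=10
  #.### -> .   bit 23 = 0  t=2,i=10
  #.##. -> .   bit 22 = 0  t=2,i=0
  #.#.# -> .   bit 21 = 0  t=0,i=1
  #.#.. -> .   bit 20 = 0  t=0,i=5
  #..## -> .   bit 19 = 0  t=0,i=7
  #..#. -> #   bit 18 = 1  t=1,i=1
  #...# -> #   bit 17 = 1  t=1,i=8
  #.... -> .   bit 16 = 0  t=0,i=11
  .#### -> #   bit 15 = 1  t=0,i=15
  .###. -> .   bit 14 = 0  t=2,i=11
  .##.# -> #   bit 13 = 1  t=2,i=1
  .##.. -> .   bit 12 = 0  t=0,i=9
  .#.## -> .   bit 11 = 0  t=2,i=6
  .#.#. -> #   bit 10 = 1  t=0,i=2
  .#..# -> #   bit 9 = 1  t=0,i=6
  .#... -> #   bit 8 = 1  t=1,i=7
  ..### -> .   bit 7 = 0  t=0,i=14
  ..##. -> .   bit 6 = 0  t=0,i=8
  ..#.# -> .   bit 5 = 0  t=1,i=2
  ..#.. -> #   bit 4 = 1  t=1,i=10
  ...## -> #   bit 3 = 1  t=0,i=13
  ...#. -> .   bit 2 = 0  t=1,i=9
  ....# -> .   bit 1 = 0  t=0,i=12
  ..... -> #   bit 0 = 1  t=5,i=5
  bits 00101011000001101010011100011001 = 721856281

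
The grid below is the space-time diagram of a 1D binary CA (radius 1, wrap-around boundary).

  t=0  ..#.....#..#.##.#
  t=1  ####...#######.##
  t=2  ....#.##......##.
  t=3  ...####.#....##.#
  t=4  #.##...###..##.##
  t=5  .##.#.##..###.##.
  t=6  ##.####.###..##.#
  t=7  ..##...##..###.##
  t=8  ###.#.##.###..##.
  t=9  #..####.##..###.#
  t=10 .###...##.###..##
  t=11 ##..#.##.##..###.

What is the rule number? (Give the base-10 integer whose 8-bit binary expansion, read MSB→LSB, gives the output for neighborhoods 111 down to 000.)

62

  ###|.  b7=0 t=1,i=0
  ##.|.  b6=0 t=0,i=14
  #.#|#  b5=1 t=0,i=12
  #..|#  b4=1 t=0,i=0
  .##|#  b3=1 t=0,i=13
  .#.|#  b2=1 t=0,i=2
  ..#|#  b1=1 t=0,i=1
  ...|.  b0=0 t=0,i=4
  bits 00111110 = 62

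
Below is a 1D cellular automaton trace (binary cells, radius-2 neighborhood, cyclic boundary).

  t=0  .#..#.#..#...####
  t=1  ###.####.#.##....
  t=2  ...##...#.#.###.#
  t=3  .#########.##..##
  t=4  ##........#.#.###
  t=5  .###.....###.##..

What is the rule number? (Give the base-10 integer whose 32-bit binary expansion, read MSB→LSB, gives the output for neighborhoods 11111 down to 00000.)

  [31] ##### => .  t=3,i=3
  [30] ####. => .  t=0,i=15
  [29] ###.# => .  t=0,i=16
  [28] ###.. => #  t=4,i=1
  [27] ##.## => #  t=1,i=3
  [26] ##.#. => #  t=0,i=0
  [25] ##..# => .  t=3,i=13
  [24] ##... => #  t=1,i=13
  [23] #.### => #  t=1,i=4
  [22] #.##. => .  t=1,i=11
  [21] #.#.# => .  t=1,i=9
  [20] #.#.. => #  t=0,i=1
  [19] #..## => #  t=3,i=14
  [18] #..#. => .  t=0,i=3
  [17] #...# => #  t=0,i=11
  [16] #.... => #  t=1,i=14
  [15] .#### => .  t=0,i=14
  [14] .###. => .  t=1,i=1
  [13] .##.# => #  t=3,i=16
  [12] .##.. => #  t=1,i=12
  [11] .#.## => #  t=1,i=10
  [10] .#.#. => #  t=0,i=5
  [9] .#..# => #  t=0,i=2
  [8] .#... => .  t=0,i=10
  [7] ..### => .  t=0,i=13
  [6] ..##. => #  t=2,i=3
  [5] ..#.# => #  t=0,i=4
  [4] ..#.. => #  t=0,i=9
  [3] ...## => #  t=0,i=12
  [2] ...#. => #  t=2,i=7
  [1] ....# => .  t=1,i=15
  [0] ..... => .  t=4,i=4
  bits 00011101100110110011111001111100 = 496713340

496713340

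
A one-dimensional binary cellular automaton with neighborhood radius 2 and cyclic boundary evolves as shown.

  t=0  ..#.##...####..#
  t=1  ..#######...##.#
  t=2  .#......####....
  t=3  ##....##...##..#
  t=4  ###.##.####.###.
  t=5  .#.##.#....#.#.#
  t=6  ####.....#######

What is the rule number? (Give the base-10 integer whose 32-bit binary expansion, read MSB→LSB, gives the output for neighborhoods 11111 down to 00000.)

  [31] ##### => .  t=1,i=4
  [30] ####. => .  t=0,i=11
  [29] ###.# => .  t=4,i=2
  [28] ###.. => #  t=0,i=12
  [27] ##.## => #  t=4,i=3
  [26] ##.#. => .  t=1,i=14
  [25] ##..# => #  t=0,i=13
  [24] ##... => #  t=0,i=6
  [23] #.### => .  t=4,i=0
  [22] #.##. => #  t=0,i=4
  [21] #.#.# => #  t=5,i=1
  [20] #.#.. => .  t=1,i=15
  [19] #..## => #  t=1,i=1
  [18] #..#. => .  t=0,i=1
  [17] #...# => #  t=0,i=7
  [16] #.... => .  t=2,i=3
  [15] .#### => .  t=0,i=10
  [14] .###. => #  t=3,i=0
  [13] .##.# => .  t=1,i=13
  [12] .##.. => #  t=0,i=5
  [11] .#.## => #  t=0,i=3
  [10] .#.#. => #  t=5,i=0
  [9] .#..# => .  t=0,i=0
  [8] .#... => .  t=2,i=2
  [7] ..### => .  t=0,i=9
  [6] ..##. => .  t=1,i=12
  [5] ..#.# => #  t=0,i=2
  [4] ..#.. => #  t=0,i=15
  [3] ...## => #  t=0,i=8
  [2] ...#. => #  t=2,i=0
  [1] ....# => #  t=2,i=6
  [0] ..... => .  t=2,i=4
  bits 00011011011010100101110000111110 = 459955262

459955262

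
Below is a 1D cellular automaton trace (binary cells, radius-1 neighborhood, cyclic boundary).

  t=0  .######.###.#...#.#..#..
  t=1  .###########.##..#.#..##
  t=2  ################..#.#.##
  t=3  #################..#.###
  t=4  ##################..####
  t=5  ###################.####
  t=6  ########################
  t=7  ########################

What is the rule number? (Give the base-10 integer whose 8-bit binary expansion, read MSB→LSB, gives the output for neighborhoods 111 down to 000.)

  ### -> #   bit 7 = 1  t=0,i=2
  ##. -> #   bit 6 = 1  t=0,i=6
  #.# -> #   bit 5 = 1  t=0,i=7
  #.. -> #   bit 4 = 1  t=0,i=13
  .## -> #   bit 3 = 1  t=0,i=1
  .#. -> .   bit 2 = 0  t=0,i=12
  ..# -> .   bit 1 = 0  t=0,i=0
  ... -> #   bit 0 = 1  t=0,i=14
  bits 11111001 = 249

249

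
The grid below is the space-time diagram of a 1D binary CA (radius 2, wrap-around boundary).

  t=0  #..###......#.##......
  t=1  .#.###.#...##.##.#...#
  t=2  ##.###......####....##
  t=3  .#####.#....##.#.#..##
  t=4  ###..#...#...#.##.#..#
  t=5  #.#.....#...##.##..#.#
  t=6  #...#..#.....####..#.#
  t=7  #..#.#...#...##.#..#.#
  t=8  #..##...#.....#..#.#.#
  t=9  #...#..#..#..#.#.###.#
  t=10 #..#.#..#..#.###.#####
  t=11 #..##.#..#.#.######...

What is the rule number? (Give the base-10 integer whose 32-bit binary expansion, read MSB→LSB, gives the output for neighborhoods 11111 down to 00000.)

  nb #####: next=.  (t=3,i=3, bit31=0)
  nb ####.: next=.  (t=2,i=0, bit30=0)
  nb ###.#: next=#  (t=1,i=5, bit29=1)
  nb ###..: next=#  (t=0,i=5, bit28=1)
  nb ##.##: next=#  (t=1,i=13, bit27=1)
  nb ##.#.: next=.  (t=1,i=6, bit26=0)
  nb ##..#: next=.  (t=4,i=3, bit25=0)
  nb ##...: next=.  (t=0,i=6, bit24=0)
  nb #.###: next=#  (t=1,i=3, bit23=1)
  nb #.##.: next=#  (t=0,i=14, bit22=1)
  nb #.#.#: next=#  (t=1,i=1, bit21=1)
  nb #.#..: next=.  (t=1,i=7, bit20=0)
  nb #..##: next=.  (t=0,i=2, bit19=0)
  nb #..#.: next=.  (t=4,i=4, bit18=0)
  nb #...#: next=.  (t=1,i=9, bit17=0)
  nb #....: next=#  (t=0,i=7, bit16=1)
  nb .####: next=#  (t=2,i=13, bit15=1)
  nb .###.: next=#  (t=0,i=4, bit14=1)
  nb .##.#: next=#  (t=1,i=12, bit13=1)
  nb .##..: next=#  (t=0,i=15, bit12=1)
  nb .#.##: next=.  (t=0,i=13, bit11=0)
  nb .#.#.: next=#  (t=1,i=0, bit10=1)
  nb .#..#: next=#  (t=0,i=1, bit9=1)
  nb .#...: next=.  (t=1,i=8, bit8=0)
  nb ..###: next=#  (t=0,i=3, bit7=1)
  nb ..##.: next=.  (t=1,i=11, bit6=0)
  nb ..#.#: next=#  (t=0,i=12, bit5=1)
  nb ..#..: next=.  (t=0,i=0, bit4=0)
  nb ...##: next=.  (t=1,i=10, bit3=0)
  nb ...#.: next=#  (t=0,i=11, bit2=1)
  nb ....#: next=.  (t=0,i=10, bit1=0)
  nb .....: next=.  (t=0,i=8, bit0=0)
  bits 00111000111000011111011010100100 = 954332836

954332836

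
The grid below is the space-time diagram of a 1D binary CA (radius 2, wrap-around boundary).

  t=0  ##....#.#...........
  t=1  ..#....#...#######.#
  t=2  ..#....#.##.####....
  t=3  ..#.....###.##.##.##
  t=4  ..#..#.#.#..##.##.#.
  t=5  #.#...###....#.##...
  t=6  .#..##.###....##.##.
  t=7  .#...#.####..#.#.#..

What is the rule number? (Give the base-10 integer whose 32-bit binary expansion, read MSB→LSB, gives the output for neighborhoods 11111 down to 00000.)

  ##### -> #   bit 31 = 1  t=1,i=13
  ####. -> .   bit 30 = 0  t=1,i=16
  ###.# -> .   bit 29 = 0  t=1,i=17
  ###.. -> #   bit 28 = 1  t=2,i=15
  ##.## -> .   bit 27 = 0  t=2,i=11
  ##.#. -> .   bit 26 = 0  t=1,i=18
  ##..# -> .   bit 25 = 0  t=3,i=0
  ##... -> #   bit 24 = 1  t=0,i=2
  #.### -> #   bit 23 = 1  t=2,i=12
  #.##. -> #   bit 22 = 1  t=2,i=9
  #.#.# -> #   bit 21 = 1  t=4,i=7
  #.#.. -> .   bit 20 = 0  t=0,i=8
  #..## -> .   bit 19 = 0  t=4,i=11
  #..#. -> .   bit 18 = 0  t=1,i=1
  #...# -> #   bit 17 = 1  t=1,i=9
  #.... -> .   bit 16 = 0  t=0,i=3
  .#### -> #   bit 15 = 1  t=1,i=12
  .###. -> #   bit 14 = 1  t=3,i=9
  .##.# -> #   bit 13 = 1  t=2,i=10
  .##.. -> .   bit 12 = 0  t=0,i=1
  .#.## -> #   bit 11 = 1  t=2,i=8
  .#.#. -> #   bit 10 = 1  t=0,i=7
  .#..# -> .   bit 9 = 0  t=1,i=0
  .#... -> .   bit 8 = 0  t=0,i=9
  ..### -> .   bit 7 = 0  t=1,i=11
  ..##. -> .   bit 6 = 0  t=0,i=0
  ..#.# -> .   bit 5 = 0  t=0,i=6
  ..#.. -> #   bit 4 = 1  t=1,i=2
  ...## -> #   bit 3 = 1  t=0,i=19
  ...#. -> .   bit 2 = 0  t=0,i=5
  ....# -> .   bit 1 = 0  t=0,i=4
  ..... -> #   bit 0 = 1  t=0,i=11
  bits 10010001111000101110110000011001 = 2447567897

2447567897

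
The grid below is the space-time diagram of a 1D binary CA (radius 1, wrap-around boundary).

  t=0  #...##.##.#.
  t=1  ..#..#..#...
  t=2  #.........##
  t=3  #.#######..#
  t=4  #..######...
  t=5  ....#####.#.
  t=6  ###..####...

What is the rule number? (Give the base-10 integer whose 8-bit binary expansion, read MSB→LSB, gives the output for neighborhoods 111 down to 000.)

  [7] ### => #  t=2,i=11
  [6] ##. => #  t=0,i=5
  [5] #.# => .  t=0,i=6
  [4] #.. => .  t=0,i=1
  [3] .## => .  t=0,i=4
  [2] .#. => .  t=0,i=0
  [1] ..# => .  t=0,i=3
  [0] ... => #  t=0,i=2
  bits 11000001 = 193

193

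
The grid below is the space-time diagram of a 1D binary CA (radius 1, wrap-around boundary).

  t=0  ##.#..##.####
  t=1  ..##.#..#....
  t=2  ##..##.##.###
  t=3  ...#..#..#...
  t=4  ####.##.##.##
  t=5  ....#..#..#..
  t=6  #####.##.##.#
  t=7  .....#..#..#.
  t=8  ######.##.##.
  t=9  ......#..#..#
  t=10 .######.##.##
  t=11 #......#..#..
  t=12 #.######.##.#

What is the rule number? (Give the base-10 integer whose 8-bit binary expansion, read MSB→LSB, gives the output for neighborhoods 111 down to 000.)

39

  ###|.  b7=0 t=0,i=0
  ##.|.  b6=0 t=0,i=1
  #.#|#  b5=1 t=0,i=2
  #..|.  b4=0 t=0,i=4
  .##|.  b3=0 t=0,i=6
  .#.|#  b2=1 t=0,i=3
  ..#|#  b1=1 t=0,i=5
  ...|#  b0=1 t=1,i=0
  bits 00100111 = 39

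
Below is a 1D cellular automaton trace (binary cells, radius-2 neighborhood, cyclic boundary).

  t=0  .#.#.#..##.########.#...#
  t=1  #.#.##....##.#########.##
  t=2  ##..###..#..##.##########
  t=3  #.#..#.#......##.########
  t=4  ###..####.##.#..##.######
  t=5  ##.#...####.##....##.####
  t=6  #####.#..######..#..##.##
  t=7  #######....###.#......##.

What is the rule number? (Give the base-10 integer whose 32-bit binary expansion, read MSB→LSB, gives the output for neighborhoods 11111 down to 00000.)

  #####|#  b31=1 t=0,i=13
  ####.|#  b30=1 t=0,i=17
  ###.#|#  b29=1 t=0,i=18
  ###..|.  b28=0 t=2,i=1
  ##.##|#  b27=1 t=0,i=10
  ##.#.|#  b26=1 t=0,i=19
  ##..#|#  b25=1 t=2,i=2
  ##...|#  b24=1 t=1,i=6
  #.###|#  b23=1 t=0,i=11
  #.##.|#  b22=1 t=1,i=4
  #.#.#|.  b21=0 t=0,i=1
  #.#..|#  b20=1 t=0,i=5
  #..##|.  b19=0 t=0,i=7
  #..#.|.  b18=0 t=2,i=8
  #...#|.  b17=0 t=0,i=22
  #....|.  b16=0 t=1,i=7
  .####|.  b15=0 t=0,i=12
  .###.|#  b14=1 t=1,i=24
  .##.#|.  b13=0 t=0,i=9
  .##..|#  b12=1 t=1,i=5
  .#.##|.  b11=0 t=1,i=3
  .#.#.|#  b10=1 t=0,i=0
  .#..#|.  b9=0 t=0,i=6
  .#...|#  b8=1 t=0,i=21
  ..###|.  b7=0 t=2,i=4
  ..##.|.  b6=0 t=0,i=8
  ..#.#|#  b5=1 t=0,i=24
  ..#..|.  b4=0 t=2,i=9
  ...##|#  b3=1 t=1,i=9
  ...#.|#  b2=1 t=0,i=23
  ....#|.  b1=0 t=1,i=8
  .....|#  b0=1 t=3,i=10
  bits 11101111110100000101010100101101 = 4023407917

4023407917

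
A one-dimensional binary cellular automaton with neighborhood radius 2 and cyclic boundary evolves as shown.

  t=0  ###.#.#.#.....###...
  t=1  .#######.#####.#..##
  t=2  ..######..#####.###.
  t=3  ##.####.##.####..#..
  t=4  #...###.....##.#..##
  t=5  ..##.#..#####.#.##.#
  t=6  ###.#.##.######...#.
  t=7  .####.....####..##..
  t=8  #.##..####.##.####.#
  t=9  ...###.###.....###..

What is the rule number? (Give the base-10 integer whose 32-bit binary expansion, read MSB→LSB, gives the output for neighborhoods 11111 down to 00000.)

  nb #####: next=#  (t=1,i=3, bit31=1)
  nb ####.: next=#  (t=1,i=6, bit30=1)
  nb ###.#: next=#  (t=0,i=2, bit29=1)
  nb ###..: next=.  (t=0,i=16, bit28=0)
  nb ##.##: next=.  (t=1,i=0, bit27=0)
  nb ##.#.: next=#  (t=0,i=3, bit26=1)
  nb ##..#: next=#  (t=2,i=8, bit25=1)
  nb ##...: next=.  (t=0,i=17, bit24=0)
  nb #.###: next=.  (t=1,i=1, bit23=0)
  nb #.##.: next=.  (t=3,i=8, bit22=0)
  nb #.#.#: next=#  (t=0,i=4, bit21=1)
  nb #.#..: next=.  (t=0,i=8, bit20=0)
  nb #..##: next=#  (t=1,i=17, bit19=1)
  nb #..#.: next=.  (t=3,i=16, bit18=0)
  nb #...#: next=#  (t=0,i=18, bit17=1)
  nb #....: next=#  (t=0,i=10, bit16=1)
  nb .####: next=#  (t=1,i=2, bit15=1)
  nb .###.: next=#  (t=0,i=1, bit14=1)
  nb .##.#: next=.  (t=1,i=19, bit13=0)
  nb .##..: next=#  (t=7,i=17, bit12=1)
  nb .#.##: next=.  (t=5,i=15, bit11=0)
  nb .#.#.: next=#  (t=0,i=5, bit10=1)
  nb .#..#: next=#  (t=1,i=16, bit9=1)
  nb .#...: next=#  (t=0,i=9, bit8=1)
  nb ..###: next=.  (t=0,i=0, bit7=0)
  nb ..##.: next=#  (t=1,i=18, bit6=1)
  nb ..#.#: next=.  (t=6,i=18, bit5=0)
  nb ..#..: next=.  (t=3,i=17, bit4=0)
  nb ...##: next=#  (t=0,i=13, bit3=1)
  nb ...#.: next=#  (t=6,i=17, bit2=1)
  nb ....#: next=#  (t=0,i=12, bit1=1)
  nb .....: next=#  (t=0,i=11, bit0=1)
  bits 11100110001010111101011101001111 = 3861632847

3861632847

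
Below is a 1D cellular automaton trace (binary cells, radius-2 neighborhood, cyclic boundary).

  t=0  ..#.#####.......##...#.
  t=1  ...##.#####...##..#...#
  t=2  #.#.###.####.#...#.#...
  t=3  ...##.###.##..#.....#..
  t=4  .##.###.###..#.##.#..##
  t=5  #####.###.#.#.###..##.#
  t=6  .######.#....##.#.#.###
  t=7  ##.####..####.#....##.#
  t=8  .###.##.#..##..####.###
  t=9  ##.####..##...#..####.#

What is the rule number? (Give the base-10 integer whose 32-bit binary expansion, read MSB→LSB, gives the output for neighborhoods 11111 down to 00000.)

4190972682

  nb #####: next=#  (t=0,i=6, bit31=1)
  nb ####.: next=#  (t=0,i=7, bit30=1)
  nb ###.#: next=#  (t=2,i=6, bit29=1)
  nb ###..: next=#  (t=0,i=8, bit28=1)
  nb ##.##: next=#  (t=1,i=5, bit27=1)
  nb ##.#.: next=.  (t=2,i=12, bit26=0)
  nb ##..#: next=.  (t=1,i=16, bit25=0)
  nb ##...: next=#  (t=0,i=9, bit24=1)
  nb #.###: next=#  (t=0,i=4, bit23=1)
  nb #.##.: next=#  (t=3,i=10, bit22=1)
  nb #.#.#: next=.  (t=2,i=2, bit21=0)
  nb #.#..: next=.  (t=2,i=13, bit20=0)
  nb #..##: next=#  (t=4,i=20, bit19=1)
  nb #..#.: next=#  (t=1,i=17, bit18=1)
  nb #...#: next=.  (t=0,i=0, bit17=0)
  nb #....: next=#  (t=0,i=10, bit16=1)
  nb .####: next=.  (t=0,i=5, bit15=0)
  nb .###.: next=.  (t=2,i=5, bit14=0)
  nb .##.#: next=#  (t=1,i=4, bit13=1)
  nb .##..: next=.  (t=0,i=17, bit12=0)
  nb .#.##: next=#  (t=0,i=3, bit11=1)
  nb .#.#.: next=.  (t=2,i=1, bit10=0)
  nb .#..#: next=#  (t=4,i=19, bit9=1)
  nb .#...: next=#  (t=0,i=22, bit8=1)
  nb ..###: next=.  (t=7,i=9, bit7=0)
  nb ..##.: next=.  (t=0,i=16, bit6=0)
  nb ..#.#: next=.  (t=0,i=2, bit5=0)
  nb ..#..: next=.  (t=0,i=21, bit4=0)
  nb ...##: next=#  (t=0,i=15, bit3=1)
  nb ...#.: next=.  (t=0,i=1, bit2=0)
  nb ....#: next=#  (t=0,i=14, bit1=1)
  nb .....: next=.  (t=0,i=11, bit0=0)
  bits 11111001110011010010101100001010 = 4190972682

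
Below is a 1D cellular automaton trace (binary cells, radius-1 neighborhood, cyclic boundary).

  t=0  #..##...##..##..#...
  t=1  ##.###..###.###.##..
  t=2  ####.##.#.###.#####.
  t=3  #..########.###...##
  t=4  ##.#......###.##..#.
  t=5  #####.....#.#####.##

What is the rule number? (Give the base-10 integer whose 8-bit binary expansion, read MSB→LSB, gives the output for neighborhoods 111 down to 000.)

124

  ### -> .   bit 7 = 0  t=1,i=4
  ##. -> #   bit 6 = 1  t=0,i=4
  #.# -> #   bit 5 = 1  t=1,i=2
  #.. -> #   bit 4 = 1  t=0,i=1
  .## -> #   bit 3 = 1  t=0,i=3
  .#. -> #   bit 2 = 1  t=0,i=0
  ..# -> .   bit 1 = 0  t=0,i=2
  ... -> .   bit 0 = 0  t=0,i=6
  bits 01111100 = 124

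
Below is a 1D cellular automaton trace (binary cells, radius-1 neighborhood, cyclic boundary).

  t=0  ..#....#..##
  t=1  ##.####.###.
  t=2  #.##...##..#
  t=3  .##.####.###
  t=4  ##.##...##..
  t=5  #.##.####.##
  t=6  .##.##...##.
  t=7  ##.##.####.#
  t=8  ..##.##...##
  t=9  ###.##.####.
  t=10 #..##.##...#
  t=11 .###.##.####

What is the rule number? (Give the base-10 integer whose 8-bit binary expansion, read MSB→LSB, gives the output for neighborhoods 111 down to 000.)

59

  ###|.  b7=0 t=1,i=4
  ##.|.  b6=0 t=0,i=11
  #.#|#  b5=1 t=1,i=2
  #..|#  b4=1 t=0,i=0
  .##|#  b3=1 t=0,i=10
  .#.|.  b2=0 t=0,i=2
  ..#|#  b1=1 t=0,i=1
  ...|#  b0=1 t=0,i=4
  bits 00111011 = 59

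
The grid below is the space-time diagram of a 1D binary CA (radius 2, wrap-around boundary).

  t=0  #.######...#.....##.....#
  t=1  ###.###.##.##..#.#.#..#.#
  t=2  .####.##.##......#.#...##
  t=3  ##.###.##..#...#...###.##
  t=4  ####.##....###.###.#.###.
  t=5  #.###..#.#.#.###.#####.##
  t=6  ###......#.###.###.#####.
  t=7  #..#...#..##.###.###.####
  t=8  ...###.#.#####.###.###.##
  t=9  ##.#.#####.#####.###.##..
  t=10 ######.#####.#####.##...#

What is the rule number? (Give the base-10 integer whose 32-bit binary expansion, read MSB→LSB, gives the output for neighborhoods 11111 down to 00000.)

  [31] ##### => #  t=0,i=4
  [30] ####. => #  t=0,i=6
  [29] ###.# => #  t=1,i=2
  [28] ###.. => .  t=0,i=7
  [27] ##.## => #  t=0,i=1
  [26] ##.#. => #  t=4,i=18
  [25] ##..# => .  t=1,i=13
  [24] ##... => #  t=0,i=8
  [23] #.### => #  t=0,i=2
  [22] #.##. => .  t=1,i=8
  [21] #.#.# => #  t=1,i=17
  [20] #.#.. => #  t=1,i=19
  [19] #..## => #  t=7,i=9
  [18] #..#. => .  t=1,i=14
  [17] #...# => #  t=0,i=9
  [16] #.... => .  t=0,i=13
  [15] .#### => .  t=0,i=3
  [14] .###. => .  t=1,i=5
  [13] .##.# => #  t=0,i=0
  [12] .##.. => .  t=0,i=18
  [11] .#.## => #  t=1,i=23
  [10] .#.#. => .  t=1,i=16
  [9] .#..# => .  t=1,i=20
  [8] .#... => #  t=0,i=12
  [7] ..### => #  t=3,i=19
  [6] ..##. => #  t=0,i=17
  [5] ..#.# => .  t=1,i=15
  [4] ..#.. => #  t=0,i=11
  [3] ...## => .  t=0,i=16
  [2] ...#. => .  t=0,i=10
  [1] ....# => #  t=0,i=15
  [0] ..... => .  t=0,i=14
  bits 11101101101110100010100111010010 = 3988400594

3988400594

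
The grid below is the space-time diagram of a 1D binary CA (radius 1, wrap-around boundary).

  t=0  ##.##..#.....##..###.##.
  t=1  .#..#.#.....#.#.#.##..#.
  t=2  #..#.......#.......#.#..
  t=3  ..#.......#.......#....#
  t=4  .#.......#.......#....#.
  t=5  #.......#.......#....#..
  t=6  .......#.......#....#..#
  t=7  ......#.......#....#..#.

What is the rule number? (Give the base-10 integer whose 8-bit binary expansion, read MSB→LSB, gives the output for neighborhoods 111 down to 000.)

  ###|#  b7=1 t=0,i=18
  ##.|#  b6=1 t=0,i=1
  #.#|.  b5=0 t=0,i=2
  #..|.  b4=0 t=0,i=5
  .##|.  b3=0 t=0,i=0
  .#.|.  b2=0 t=0,i=7
  ..#|#  b1=1 t=0,i=6
  ...|.  b0=0 t=0,i=9
  bits 11000010 = 194

194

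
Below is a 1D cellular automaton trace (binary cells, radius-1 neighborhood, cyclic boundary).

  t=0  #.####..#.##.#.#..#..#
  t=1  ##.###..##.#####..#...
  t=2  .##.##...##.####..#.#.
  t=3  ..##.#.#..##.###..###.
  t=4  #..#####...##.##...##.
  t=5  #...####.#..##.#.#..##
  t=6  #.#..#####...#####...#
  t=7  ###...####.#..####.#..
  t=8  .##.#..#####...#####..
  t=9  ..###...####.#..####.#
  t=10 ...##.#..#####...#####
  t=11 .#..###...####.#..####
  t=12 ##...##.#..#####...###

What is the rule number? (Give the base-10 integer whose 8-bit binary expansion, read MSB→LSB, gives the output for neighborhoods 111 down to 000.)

229

  [7] ### => #  t=0,i=3
  [6] ##. => #  t=0,i=0
  [5] #.# => #  t=0,i=1
  [4] #.. => .  t=0,i=6
  [3] .## => .  t=0,i=2
  [2] .#. => #  t=0,i=8
  [1] ..# => .  t=0,i=7
  [0] ... => #  t=1,i=20
  bits 11100101 = 229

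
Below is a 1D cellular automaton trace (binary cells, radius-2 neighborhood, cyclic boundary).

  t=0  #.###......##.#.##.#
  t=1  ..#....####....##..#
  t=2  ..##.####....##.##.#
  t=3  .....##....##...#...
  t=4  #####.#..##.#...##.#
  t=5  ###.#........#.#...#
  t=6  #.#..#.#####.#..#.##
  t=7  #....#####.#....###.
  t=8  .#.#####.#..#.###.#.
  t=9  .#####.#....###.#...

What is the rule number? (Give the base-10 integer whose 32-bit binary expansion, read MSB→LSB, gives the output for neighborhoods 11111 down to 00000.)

2730531259

  #####|#  b31=1 t=4,i=1
  ####.|.  b30=0 t=1,i=9
  ###.#|#  b29=1 t=4,i=4
  ###..|.  b28=0 t=0,i=4
  ##.##|.  b27=0 t=0,i=1
  ##.#.|.  b26=0 t=0,i=13
  ##..#|#  b25=1 t=1,i=17
  ##...|.  b24=0 t=0,i=5
  #.###|#  b23=1 t=0,i=2
  #.##.|#  b22=1 t=0,i=16
  #.#.#|.  b21=0 t=0,i=14
  #.#..|.  b20=0 t=2,i=19
  #..##|.  b19=0 t=2,i=1
  #..#.|.  b18=0 t=1,i=1
  #...#|.  b17=0 t=3,i=14
  #....|.  b16=0 t=0,i=6
  .####|#  b15=1 t=1,i=8
  .###.|.  b14=0 t=0,i=3
  .##.#|.  b13=0 t=0,i=0
  .##..|#  b12=1 t=1,i=16
  .#.##|#  b11=1 t=0,i=15
  .#.#.|.  b10=0 t=5,i=14
  .#..#|.  b9=0 t=1,i=0
  .#...|#  b8=1 t=1,i=3
  ..###|#  b7=1 t=1,i=7
  ..##.|.  b6=0 t=0,i=11
  ..#.#|#  b5=1 t=5,i=13
  ..#..|#  b4=1 t=1,i=2
  ...##|#  b3=1 t=0,i=10
  ...#.|.  b2=0 t=3,i=15
  ....#|#  b1=1 t=0,i=9
  .....|#  b0=1 t=0,i=7
  bits 10100010110000001001100110111011 = 2730531259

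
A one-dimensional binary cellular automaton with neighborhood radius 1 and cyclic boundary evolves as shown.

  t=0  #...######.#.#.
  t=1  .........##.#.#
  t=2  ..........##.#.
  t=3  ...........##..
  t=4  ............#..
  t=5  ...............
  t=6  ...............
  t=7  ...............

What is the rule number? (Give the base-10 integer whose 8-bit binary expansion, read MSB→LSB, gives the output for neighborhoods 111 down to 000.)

96

  ### -> .   bit 7 = 0  t=0,i=5
  ##. -> #   bit 6 = 1  t=0,i=9
  #.# -> #   bit 5 = 1  t=0,i=10
  #.. -> .   bit 4 = 0  t=0,i=1
  .## -> .   bit 3 = 0  t=0,i=4
  .#. -> .   bit 2 = 0  t=0,i=0
  ..# -> .   bit 1 = 0  t=0,i=3
  ... -> .   bit 0 = 0  t=0,i=2
  bits 01100000 = 96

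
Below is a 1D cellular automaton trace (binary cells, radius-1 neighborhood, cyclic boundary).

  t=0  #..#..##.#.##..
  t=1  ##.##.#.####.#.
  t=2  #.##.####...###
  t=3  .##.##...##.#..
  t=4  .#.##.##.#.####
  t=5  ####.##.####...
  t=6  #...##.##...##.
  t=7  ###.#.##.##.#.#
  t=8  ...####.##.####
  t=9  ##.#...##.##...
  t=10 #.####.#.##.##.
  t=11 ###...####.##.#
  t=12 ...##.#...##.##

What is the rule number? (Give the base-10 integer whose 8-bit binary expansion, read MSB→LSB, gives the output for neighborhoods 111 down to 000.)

61

  nb ###: next=.  (t=1,i=9, bit7=0)
  nb ##.: next=.  (t=0,i=7, bit6=0)
  nb #.#: next=#  (t=0,i=8, bit5=1)
  nb #..: next=#  (t=0,i=1, bit4=1)
  nb .##: next=#  (t=0,i=6, bit3=1)
  nb .#.: next=#  (t=0,i=0, bit2=1)
  nb ..#: next=.  (t=0,i=2, bit1=0)
  nb ...: next=#  (t=2,i=10, bit0=1)
  bits 00111101 = 61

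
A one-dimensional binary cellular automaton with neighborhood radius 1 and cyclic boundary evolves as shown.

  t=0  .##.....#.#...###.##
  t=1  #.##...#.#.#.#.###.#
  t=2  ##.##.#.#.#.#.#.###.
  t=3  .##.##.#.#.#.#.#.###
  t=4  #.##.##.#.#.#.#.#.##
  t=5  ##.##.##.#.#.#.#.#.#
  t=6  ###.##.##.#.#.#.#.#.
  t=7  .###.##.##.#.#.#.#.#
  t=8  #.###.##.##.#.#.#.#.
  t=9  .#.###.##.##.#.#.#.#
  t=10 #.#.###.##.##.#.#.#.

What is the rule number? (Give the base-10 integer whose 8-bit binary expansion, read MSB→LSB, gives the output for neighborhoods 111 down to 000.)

  [7] ### => #  t=0,i=15
  [6] ##. => #  t=0,i=2
  [5] #.# => #  t=0,i=0
  [4] #.. => #  t=0,i=3
  [3] .## => .  t=0,i=1
  [2] .#. => .  t=0,i=8
  [1] ..# => #  t=0,i=7
  [0] ... => .  t=0,i=4
  bits 11110010 = 242

242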